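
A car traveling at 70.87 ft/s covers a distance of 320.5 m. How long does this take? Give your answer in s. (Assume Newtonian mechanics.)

v = 70.87 ft/s × 0.3048 = 21.6012 m/s
t = d / v = 320.5 / 21.6012 = 14.84 s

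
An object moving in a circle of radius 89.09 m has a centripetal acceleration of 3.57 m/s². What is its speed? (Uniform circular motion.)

v = √(a_c × r) = √(3.57 × 89.09) = 17.83 m/s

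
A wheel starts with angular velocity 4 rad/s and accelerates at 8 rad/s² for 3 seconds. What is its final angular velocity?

ω = ω₀ + αt = 4 + 8 × 3 = 28 rad/s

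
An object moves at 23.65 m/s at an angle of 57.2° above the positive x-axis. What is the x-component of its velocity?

vₓ = v cos(θ) = 23.65 × cos(57.2°) = 12.81 m/s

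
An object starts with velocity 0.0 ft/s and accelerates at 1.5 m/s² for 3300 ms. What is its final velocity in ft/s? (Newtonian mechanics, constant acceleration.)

v₀ = 0.0 ft/s × 0.3048 = 0.0 m/s
t = 3300 ms × 0.001 = 3.3 s
v = v₀ + a × t = 0.0 + 1.5 × 3.3 = 4.95 m/s
v = 4.95 m/s / 0.3048 = 16.24 ft/s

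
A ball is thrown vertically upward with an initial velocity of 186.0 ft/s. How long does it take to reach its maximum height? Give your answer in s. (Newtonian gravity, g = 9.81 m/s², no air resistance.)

v₀ = 186.0 ft/s × 0.3048 = 56.6928 m/s
t_up = v₀ / g = 56.6928 / 9.81 = 5.779 s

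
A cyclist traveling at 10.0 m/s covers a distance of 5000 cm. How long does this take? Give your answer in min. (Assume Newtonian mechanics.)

d = 5000 cm × 0.01 = 50.0 m
t = d / v = 50.0 / 10.0 = 5.0 s
t = 5.0 s / 60.0 = 0.08333 min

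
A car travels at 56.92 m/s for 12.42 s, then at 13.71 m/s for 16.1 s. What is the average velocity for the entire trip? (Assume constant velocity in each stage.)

d₁ = v₁t₁ = 56.92 × 12.42 = 706.9464 m
d₂ = v₂t₂ = 13.71 × 16.1 = 220.731 m
d_total = 927.6774 m, t_total = 28.52 s
v_avg = d_total/t_total = 927.6774/28.52 = 32.53 m/s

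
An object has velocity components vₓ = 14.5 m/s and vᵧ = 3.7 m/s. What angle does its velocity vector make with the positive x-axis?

θ = arctan(vᵧ/vₓ) = arctan(3.7/14.5) = 14.31°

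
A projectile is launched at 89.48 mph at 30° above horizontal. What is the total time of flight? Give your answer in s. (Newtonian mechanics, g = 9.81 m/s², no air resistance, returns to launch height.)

v₀ = 89.48 mph × 0.44704 = 40.0011 m/s
T = 2 × v₀ × sin(θ) / g = 2 × 40.0011 × sin(30°) / 9.81 = 2 × 40.0011 × 0.5 / 9.81 = 4.078 s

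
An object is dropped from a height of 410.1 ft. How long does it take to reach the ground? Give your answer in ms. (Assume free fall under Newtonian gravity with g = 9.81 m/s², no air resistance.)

h = 410.1 ft × 0.3048 = 124.998 m
t = √(2h/g) = √(2 × 124.998 / 9.81) = 5.04815 s
t = 5.04815 s / 0.001 = 5048 ms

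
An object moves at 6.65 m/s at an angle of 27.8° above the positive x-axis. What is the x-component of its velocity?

vₓ = v cos(θ) = 6.65 × cos(27.8°) = 5.88 m/s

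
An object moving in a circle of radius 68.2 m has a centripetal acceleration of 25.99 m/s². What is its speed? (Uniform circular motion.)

v = √(a_c × r) = √(25.99 × 68.2) = 42.1 m/s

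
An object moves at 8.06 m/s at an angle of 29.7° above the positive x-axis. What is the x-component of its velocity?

vₓ = v cos(θ) = 8.06 × cos(29.7°) = 7.0 m/s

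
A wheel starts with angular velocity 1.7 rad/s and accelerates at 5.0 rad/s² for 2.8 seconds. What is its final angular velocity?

ω = ω₀ + αt = 1.7 + 5.0 × 2.8 = 15.7 rad/s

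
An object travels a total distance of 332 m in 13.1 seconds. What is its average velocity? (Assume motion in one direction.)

v_avg = Δd / Δt = 332 / 13.1 = 25.34 m/s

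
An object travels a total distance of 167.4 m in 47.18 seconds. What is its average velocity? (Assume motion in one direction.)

v_avg = Δd / Δt = 167.4 / 47.18 = 3.55 m/s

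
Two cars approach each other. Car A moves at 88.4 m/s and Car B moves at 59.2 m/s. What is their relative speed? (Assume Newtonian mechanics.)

v_rel = v_A + v_B = 88.4 + 59.2 = 147.6 m/s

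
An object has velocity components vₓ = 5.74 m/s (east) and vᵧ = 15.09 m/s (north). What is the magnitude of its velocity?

|v| = √(vₓ² + vᵧ²) = √(5.74² + 15.09²) = √(260.6557) = 16.14 m/s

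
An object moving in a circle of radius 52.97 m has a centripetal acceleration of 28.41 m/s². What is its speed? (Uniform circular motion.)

v = √(a_c × r) = √(28.41 × 52.97) = 38.79 m/s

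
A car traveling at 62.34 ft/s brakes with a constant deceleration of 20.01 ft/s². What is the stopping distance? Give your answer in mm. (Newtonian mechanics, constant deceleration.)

v₀ = 62.34 ft/s × 0.3048 = 19.0012 m/s
a = 20.01 ft/s² × 0.3048 = 6.09905 m/s²
d = v₀² / (2a) = 19.0012² / (2 × 6.09905) = 361.046 / 12.1981 = 29.5985 m
d = 29.5985 m / 0.001 = 29600 mm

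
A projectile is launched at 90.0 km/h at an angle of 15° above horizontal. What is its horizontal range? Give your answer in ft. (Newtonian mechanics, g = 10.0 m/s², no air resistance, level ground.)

v₀ = 90.0 km/h × 0.2777777777777778 = 25.0 m/s
R = v₀² × sin(2θ) / g = 25.0² × sin(2 × 15°) / 10.0 = 625.0 × 0.5 / 10.0 = 31.25 m
R = 31.25 m / 0.3048 = 102.5 ft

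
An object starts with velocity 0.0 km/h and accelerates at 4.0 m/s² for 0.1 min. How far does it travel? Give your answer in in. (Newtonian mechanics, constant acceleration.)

v₀ = 0.0 km/h × 0.2777777777777778 = 0.0 m/s
t = 0.1 min × 60.0 = 6.0 s
d = v₀ × t + ½ × a × t² = 0.0 × 6.0 + 0.5 × 4.0 × 6.0² = 72.0 m
d = 72.0 m / 0.0254 = 2835 in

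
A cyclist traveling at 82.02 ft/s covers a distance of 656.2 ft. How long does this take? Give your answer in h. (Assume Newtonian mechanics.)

d = 656.2 ft × 0.3048 = 200.01 m
v = 82.02 ft/s × 0.3048 = 24.9997 m/s
t = d / v = 200.01 / 24.9997 = 8.0005 s
t = 8.0005 s / 3600.0 = 0.002222 h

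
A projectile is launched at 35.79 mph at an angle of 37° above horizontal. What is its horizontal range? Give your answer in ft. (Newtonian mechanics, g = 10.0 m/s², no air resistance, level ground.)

v₀ = 35.79 mph × 0.44704 = 15.9996 m/s
R = v₀² × sin(2θ) / g = 15.9996² × sin(2 × 37°) / 10.0 = 255.987 × 0.961262 / 10.0 = 24.6071 m
R = 24.6071 m / 0.3048 = 80.73 ft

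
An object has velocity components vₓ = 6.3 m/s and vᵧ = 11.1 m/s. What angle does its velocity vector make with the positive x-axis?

θ = arctan(vᵧ/vₓ) = arctan(11.1/6.3) = 60.42°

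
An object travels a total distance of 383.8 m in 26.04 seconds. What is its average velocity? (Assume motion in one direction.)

v_avg = Δd / Δt = 383.8 / 26.04 = 14.74 m/s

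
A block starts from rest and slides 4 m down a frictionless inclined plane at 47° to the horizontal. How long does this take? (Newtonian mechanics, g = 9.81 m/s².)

a = g sin(θ) = 9.81 × sin(47°) = 7.1746 m/s²
t = √(2d/a) = √(2 × 4 / 7.1746) = 1.06 s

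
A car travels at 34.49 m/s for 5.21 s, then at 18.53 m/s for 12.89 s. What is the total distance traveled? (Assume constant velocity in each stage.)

d₁ = v₁t₁ = 34.49 × 5.21 = 179.6929 m
d₂ = v₂t₂ = 18.53 × 12.89 = 238.8517 m
d_total = 179.6929 + 238.8517 = 418.54 m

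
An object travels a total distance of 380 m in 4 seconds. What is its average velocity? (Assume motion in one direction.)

v_avg = Δd / Δt = 380 / 4 = 95.0 m/s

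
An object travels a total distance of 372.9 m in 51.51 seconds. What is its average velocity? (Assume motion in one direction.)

v_avg = Δd / Δt = 372.9 / 51.51 = 7.24 m/s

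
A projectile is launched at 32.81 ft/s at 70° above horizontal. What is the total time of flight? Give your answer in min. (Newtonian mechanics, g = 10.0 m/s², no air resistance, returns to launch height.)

v₀ = 32.81 ft/s × 0.3048 = 10.0005 m/s
T = 2 × v₀ × sin(θ) / g = 2 × 10.0005 × sin(70°) / 10.0 = 2 × 10.0005 × 0.939693 / 10.0 = 1.87948 s
T = 1.87948 s / 60.0 = 0.03132 min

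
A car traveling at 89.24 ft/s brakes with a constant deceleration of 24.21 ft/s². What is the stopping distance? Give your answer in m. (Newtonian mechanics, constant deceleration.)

v₀ = 89.24 ft/s × 0.3048 = 27.2004 m/s
a = 24.21 ft/s² × 0.3048 = 7.37921 m/s²
d = v₀² / (2a) = 27.2004² / (2 × 7.37921) = 739.862 / 14.7584 = 50.13 m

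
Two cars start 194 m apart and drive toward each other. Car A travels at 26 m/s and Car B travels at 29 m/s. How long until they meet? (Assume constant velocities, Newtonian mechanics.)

Combined speed: v_combined = 26 + 29 = 55 m/s
Time to meet: t = d/v_combined = 194/55 = 3.53 s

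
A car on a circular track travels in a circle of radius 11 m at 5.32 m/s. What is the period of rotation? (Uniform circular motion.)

T = 2πr/v = 2π×11/5.32 = 12.99 s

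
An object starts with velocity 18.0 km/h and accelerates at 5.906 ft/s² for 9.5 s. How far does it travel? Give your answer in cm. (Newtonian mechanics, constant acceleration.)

v₀ = 18.0 km/h × 0.2777777777777778 = 5.0 m/s
a = 5.906 ft/s² × 0.3048 = 1.80015 m/s²
d = v₀ × t + ½ × a × t² = 5.0 × 9.5 + 0.5 × 1.80015 × 9.5² = 128.732 m
d = 128.732 m / 0.01 = 12870 cm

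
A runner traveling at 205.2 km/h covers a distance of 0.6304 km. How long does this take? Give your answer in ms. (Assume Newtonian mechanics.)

d = 0.6304 km × 1000.0 = 630.4 m
v = 205.2 km/h × 0.2777777777777778 = 57.0 m/s
t = d / v = 630.4 / 57.0 = 11.0596 s
t = 11.0596 s / 0.001 = 11060 ms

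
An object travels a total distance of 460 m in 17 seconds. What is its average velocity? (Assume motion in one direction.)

v_avg = Δd / Δt = 460 / 17 = 27.06 m/s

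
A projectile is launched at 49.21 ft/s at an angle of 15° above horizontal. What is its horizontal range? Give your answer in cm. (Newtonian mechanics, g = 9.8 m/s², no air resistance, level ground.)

v₀ = 49.21 ft/s × 0.3048 = 14.9992 m/s
R = v₀² × sin(2θ) / g = 14.9992² × sin(2 × 15°) / 9.8 = 224.976 × 0.5 / 9.8 = 11.4784 m
R = 11.4784 m / 0.01 = 1148 cm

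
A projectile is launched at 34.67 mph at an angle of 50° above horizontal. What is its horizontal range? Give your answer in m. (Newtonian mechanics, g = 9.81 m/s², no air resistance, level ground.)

v₀ = 34.67 mph × 0.44704 = 15.4989 m/s
R = v₀² × sin(2θ) / g = 15.4989² × sin(2 × 50°) / 9.81 = 240.216 × 0.984808 / 9.81 = 24.11 m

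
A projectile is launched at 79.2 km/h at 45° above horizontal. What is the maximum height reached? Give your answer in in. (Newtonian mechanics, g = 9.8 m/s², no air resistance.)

v₀ = 79.2 km/h × 0.2777777777777778 = 22.0 m/s
H = v₀² × sin²(θ) / (2g) = 22.0² × sin(45°)² / (2 × 9.8) = 484.0 × 0.5 / 19.6 = 12.3469 m
H = 12.3469 m / 0.0254 = 486.1 in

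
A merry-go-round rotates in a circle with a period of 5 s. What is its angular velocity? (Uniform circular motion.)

ω = 2π/T = 2π/5 = 1.2566 rad/s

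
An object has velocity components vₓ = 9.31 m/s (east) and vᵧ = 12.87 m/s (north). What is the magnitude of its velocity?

|v| = √(vₓ² + vᵧ²) = √(9.31² + 12.87²) = √(252.313) = 15.88 m/s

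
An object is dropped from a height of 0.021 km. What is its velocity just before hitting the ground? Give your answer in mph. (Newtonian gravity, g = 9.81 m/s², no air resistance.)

h = 0.021 km × 1000.0 = 21.0 m
v = √(2gh) = √(2 × 9.81 × 21.0) = 20.2983 m/s
v = 20.2983 m/s / 0.44704 = 45.41 mph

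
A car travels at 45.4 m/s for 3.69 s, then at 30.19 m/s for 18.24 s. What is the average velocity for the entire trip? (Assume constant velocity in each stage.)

d₁ = v₁t₁ = 45.4 × 3.69 = 167.526 m
d₂ = v₂t₂ = 30.19 × 18.24 = 550.6656 m
d_total = 718.1916 m, t_total = 21.93 s
v_avg = d_total/t_total = 718.1916/21.93 = 32.75 m/s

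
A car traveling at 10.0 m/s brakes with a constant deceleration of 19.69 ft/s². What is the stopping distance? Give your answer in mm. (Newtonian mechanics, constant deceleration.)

a = 19.69 ft/s² × 0.3048 = 6.00151 m/s²
d = v₀² / (2a) = 10.0² / (2 × 6.00151) = 100.0 / 12.003 = 8.33125 m
d = 8.33125 m / 0.001 = 8331 mm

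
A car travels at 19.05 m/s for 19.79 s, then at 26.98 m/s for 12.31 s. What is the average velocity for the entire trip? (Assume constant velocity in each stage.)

d₁ = v₁t₁ = 19.05 × 19.79 = 376.9995 m
d₂ = v₂t₂ = 26.98 × 12.31 = 332.1238 m
d_total = 709.1233 m, t_total = 32.1 s
v_avg = d_total/t_total = 709.1233/32.1 = 22.09 m/s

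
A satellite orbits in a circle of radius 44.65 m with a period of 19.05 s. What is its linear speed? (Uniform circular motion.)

v = 2πr/T = 2π×44.65/19.05 = 14.73 m/s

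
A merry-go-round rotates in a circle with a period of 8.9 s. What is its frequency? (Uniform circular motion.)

f = 1/T = 1/8.9 = 0.1124 Hz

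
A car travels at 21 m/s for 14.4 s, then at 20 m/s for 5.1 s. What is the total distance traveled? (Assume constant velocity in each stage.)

d₁ = v₁t₁ = 21 × 14.4 = 302.4 m
d₂ = v₂t₂ = 20 × 5.1 = 102.0 m
d_total = 302.4 + 102.0 = 404.4 m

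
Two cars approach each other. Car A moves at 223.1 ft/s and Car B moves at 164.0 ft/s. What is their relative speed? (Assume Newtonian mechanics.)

v_rel = v_A + v_B = 223.1 + 164.0 = 387.1 ft/s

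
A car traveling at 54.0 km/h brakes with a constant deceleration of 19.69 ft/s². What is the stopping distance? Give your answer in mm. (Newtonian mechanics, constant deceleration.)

v₀ = 54.0 km/h × 0.2777777777777778 = 15.0 m/s
a = 19.69 ft/s² × 0.3048 = 6.00151 m/s²
d = v₀² / (2a) = 15.0² / (2 × 6.00151) = 225.0 / 12.003 = 18.7453 m
d = 18.7453 m / 0.001 = 18750 mm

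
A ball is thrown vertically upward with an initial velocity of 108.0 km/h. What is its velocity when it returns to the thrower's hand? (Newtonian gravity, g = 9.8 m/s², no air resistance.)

By conservation of energy (no air resistance), the ball returns to the throw height with the same speed as launch, but directed downward.
|v_ground| = v₀ = 108.0 km/h
v_ground = 108.0 km/h (downward)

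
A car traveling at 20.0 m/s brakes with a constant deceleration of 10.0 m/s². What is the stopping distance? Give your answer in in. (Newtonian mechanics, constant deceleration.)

d = v₀² / (2a) = 20.0² / (2 × 10.0) = 400.0 / 20.0 = 20.0 m
d = 20.0 m / 0.0254 = 787.4 in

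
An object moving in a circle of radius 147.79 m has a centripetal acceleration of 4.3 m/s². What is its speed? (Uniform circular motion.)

v = √(a_c × r) = √(4.3 × 147.79) = 25.21 m/s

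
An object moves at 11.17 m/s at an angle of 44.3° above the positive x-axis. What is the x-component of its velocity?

vₓ = v cos(θ) = 11.17 × cos(44.3°) = 7.99 m/s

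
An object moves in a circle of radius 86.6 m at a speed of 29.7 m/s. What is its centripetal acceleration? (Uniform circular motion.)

a_c = v²/r = 29.7²/86.6 = 882.09/86.6 = 10.19 m/s²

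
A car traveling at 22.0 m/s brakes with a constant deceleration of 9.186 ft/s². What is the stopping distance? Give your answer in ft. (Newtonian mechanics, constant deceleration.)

a = 9.186 ft/s² × 0.3048 = 2.79989 m/s²
d = v₀² / (2a) = 22.0² / (2 × 2.79989) = 484.0 / 5.59978 = 86.432 m
d = 86.432 m / 0.3048 = 283.6 ft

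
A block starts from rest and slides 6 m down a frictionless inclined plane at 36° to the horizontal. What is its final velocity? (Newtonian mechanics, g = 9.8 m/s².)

a = g sin(θ) = 9.8 × sin(36°) = 5.7603 m/s²
v = √(2ad) = √(2 × 5.7603 × 6) = 8.31 m/s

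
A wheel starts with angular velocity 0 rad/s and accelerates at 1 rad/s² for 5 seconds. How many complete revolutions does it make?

θ = ω₀t + ½αt² = 0×5 + ½×1×5² = 12.5 rad
Total revolutions = θ/(2π) = 12.5/(2π) = 1.99
Complete revolutions = ⌊1.99⌋ = 1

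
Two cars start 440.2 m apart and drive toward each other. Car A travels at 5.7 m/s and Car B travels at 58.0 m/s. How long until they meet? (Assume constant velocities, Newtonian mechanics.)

Combined speed: v_combined = 5.7 + 58.0 = 63.7 m/s
Time to meet: t = d/v_combined = 440.2/63.7 = 6.91 s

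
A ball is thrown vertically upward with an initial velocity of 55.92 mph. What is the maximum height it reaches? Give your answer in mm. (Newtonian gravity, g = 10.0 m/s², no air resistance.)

v₀ = 55.92 mph × 0.44704 = 24.9985 m/s
h_max = v₀² / (2g) = 24.9985² / (2 × 10.0) = 624.925 / 20.0 = 31.2462 m
h_max = 31.2462 m / 0.001 = 31250 mm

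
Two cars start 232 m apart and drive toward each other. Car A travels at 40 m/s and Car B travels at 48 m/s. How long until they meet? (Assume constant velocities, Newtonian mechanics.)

Combined speed: v_combined = 40 + 48 = 88 m/s
Time to meet: t = d/v_combined = 232/88 = 2.64 s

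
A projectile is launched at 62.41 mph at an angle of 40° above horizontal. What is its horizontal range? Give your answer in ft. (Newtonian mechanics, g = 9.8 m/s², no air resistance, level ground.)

v₀ = 62.41 mph × 0.44704 = 27.8998 m/s
R = v₀² × sin(2θ) / g = 27.8998² × sin(2 × 40°) / 9.8 = 778.399 × 0.984808 / 9.8 = 78.2218 m
R = 78.2218 m / 0.3048 = 256.6 ft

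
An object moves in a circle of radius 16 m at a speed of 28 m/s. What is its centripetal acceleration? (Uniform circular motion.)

a_c = v²/r = 28²/16 = 784/16 = 49.0 m/s²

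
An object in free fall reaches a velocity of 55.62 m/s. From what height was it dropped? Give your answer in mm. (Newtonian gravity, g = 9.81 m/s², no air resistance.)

h = v² / (2g) = 55.62² / (2 × 9.81) = 157.675 m
h = 157.675 m / 0.001 = 157700 mm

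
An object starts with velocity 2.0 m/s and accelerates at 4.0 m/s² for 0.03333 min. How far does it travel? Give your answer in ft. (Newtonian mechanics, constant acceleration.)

t = 0.03333 min × 60.0 = 1.9998 s
d = v₀ × t + ½ × a × t² = 2.0 × 1.9998 + 0.5 × 4.0 × 1.9998² = 11.998 m
d = 11.998 m / 0.3048 = 39.36 ft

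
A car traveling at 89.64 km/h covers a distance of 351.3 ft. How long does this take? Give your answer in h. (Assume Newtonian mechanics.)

d = 351.3 ft × 0.3048 = 107.076 m
v = 89.64 km/h × 0.2777777777777778 = 24.9 m/s
t = d / v = 107.076 / 24.9 = 4.30024 s
t = 4.30024 s / 3600.0 = 0.001195 h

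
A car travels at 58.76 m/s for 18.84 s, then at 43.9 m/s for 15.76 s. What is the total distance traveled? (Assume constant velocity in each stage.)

d₁ = v₁t₁ = 58.76 × 18.84 = 1107.0384 m
d₂ = v₂t₂ = 43.9 × 15.76 = 691.864 m
d_total = 1107.0384 + 691.864 = 1798.9 m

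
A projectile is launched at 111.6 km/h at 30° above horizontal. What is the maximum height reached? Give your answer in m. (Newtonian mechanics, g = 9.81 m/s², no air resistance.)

v₀ = 111.6 km/h × 0.2777777777777778 = 31.0 m/s
H = v₀² × sin²(θ) / (2g) = 31.0² × sin(30°)² / (2 × 9.81) = 961.0 × 0.25 / 19.62 = 12.25 m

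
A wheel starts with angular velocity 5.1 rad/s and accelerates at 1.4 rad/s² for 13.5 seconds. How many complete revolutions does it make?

θ = ω₀t + ½αt² = 5.1×13.5 + ½×1.4×13.5² = 196.425 rad
Total revolutions = θ/(2π) = 196.425/(2π) = 31.26
Complete revolutions = ⌊31.26⌋ = 31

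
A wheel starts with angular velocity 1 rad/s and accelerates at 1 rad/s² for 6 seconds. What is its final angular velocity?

ω = ω₀ + αt = 1 + 1 × 6 = 7 rad/s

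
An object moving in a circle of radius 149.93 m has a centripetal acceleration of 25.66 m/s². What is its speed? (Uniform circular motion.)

v = √(a_c × r) = √(25.66 × 149.93) = 62.03 m/s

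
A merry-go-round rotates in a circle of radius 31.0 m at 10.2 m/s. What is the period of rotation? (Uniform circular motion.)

T = 2πr/v = 2π×31.0/10.2 = 19.1 s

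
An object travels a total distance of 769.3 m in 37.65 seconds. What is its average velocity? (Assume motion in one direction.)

v_avg = Δd / Δt = 769.3 / 37.65 = 20.43 m/s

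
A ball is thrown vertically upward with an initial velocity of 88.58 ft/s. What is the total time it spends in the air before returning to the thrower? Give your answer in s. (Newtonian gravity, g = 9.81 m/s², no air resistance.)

v₀ = 88.58 ft/s × 0.3048 = 26.9992 m/s
t_total = 2 × v₀ / g = 2 × 26.9992 / 9.81 = 5.504 s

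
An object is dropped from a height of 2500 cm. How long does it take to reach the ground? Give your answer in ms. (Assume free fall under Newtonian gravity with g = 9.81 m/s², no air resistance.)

h = 2500 cm × 0.01 = 25.0 m
t = √(2h/g) = √(2 × 25.0 / 9.81) = 2.25762 s
t = 2.25762 s / 0.001 = 2258 ms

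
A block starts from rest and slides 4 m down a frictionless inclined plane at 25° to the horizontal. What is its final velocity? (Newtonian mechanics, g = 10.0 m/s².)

a = g sin(θ) = 10.0 × sin(25°) = 4.2262 m/s²
v = √(2ad) = √(2 × 4.2262 × 4) = 5.81 m/s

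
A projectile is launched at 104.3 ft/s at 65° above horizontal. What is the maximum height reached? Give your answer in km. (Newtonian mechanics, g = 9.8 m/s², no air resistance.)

v₀ = 104.3 ft/s × 0.3048 = 31.7906 m/s
H = v₀² × sin²(θ) / (2g) = 31.7906² × sin(65°)² / (2 × 9.8) = 1010.64 × 0.821394 / 19.6 = 42.3538 m
H = 42.3538 m / 1000.0 = 0.04235 km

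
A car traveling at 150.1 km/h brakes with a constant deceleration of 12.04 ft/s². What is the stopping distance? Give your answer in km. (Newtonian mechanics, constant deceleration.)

v₀ = 150.1 km/h × 0.2777777777777778 = 41.6944 m/s
a = 12.04 ft/s² × 0.3048 = 3.66979 m/s²
d = v₀² / (2a) = 41.6944² / (2 × 3.66979) = 1738.42 / 7.33958 = 236.856 m
d = 236.856 m / 1000.0 = 0.2369 km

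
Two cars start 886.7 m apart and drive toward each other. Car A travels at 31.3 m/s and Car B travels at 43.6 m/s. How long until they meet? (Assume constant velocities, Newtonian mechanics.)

Combined speed: v_combined = 31.3 + 43.6 = 74.9 m/s
Time to meet: t = d/v_combined = 886.7/74.9 = 11.84 s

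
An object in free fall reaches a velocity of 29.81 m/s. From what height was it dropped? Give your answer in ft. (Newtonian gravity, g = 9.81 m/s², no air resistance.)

h = v² / (2g) = 29.81² / (2 × 9.81) = 45.2924 m
h = 45.2924 m / 0.3048 = 148.6 ft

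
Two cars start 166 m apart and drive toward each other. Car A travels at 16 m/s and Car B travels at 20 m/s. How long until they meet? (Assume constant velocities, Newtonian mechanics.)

Combined speed: v_combined = 16 + 20 = 36 m/s
Time to meet: t = d/v_combined = 166/36 = 4.61 s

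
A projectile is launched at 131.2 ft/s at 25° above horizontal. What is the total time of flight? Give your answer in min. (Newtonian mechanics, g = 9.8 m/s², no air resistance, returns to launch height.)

v₀ = 131.2 ft/s × 0.3048 = 39.9898 m/s
T = 2 × v₀ × sin(θ) / g = 2 × 39.9898 × sin(25°) / 9.8 = 2 × 39.9898 × 0.422618 / 9.8 = 3.44906 s
T = 3.44906 s / 60.0 = 0.05748 min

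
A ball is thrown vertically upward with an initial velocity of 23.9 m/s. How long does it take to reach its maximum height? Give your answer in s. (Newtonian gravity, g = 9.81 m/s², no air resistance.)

t_up = v₀ / g = 23.9 / 9.81 = 2.436 s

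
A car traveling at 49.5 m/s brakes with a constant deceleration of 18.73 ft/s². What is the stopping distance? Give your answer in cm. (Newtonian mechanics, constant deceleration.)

a = 18.73 ft/s² × 0.3048 = 5.7089 m/s²
d = v₀² / (2a) = 49.5² / (2 × 5.7089) = 2450.25 / 11.4178 = 214.599 m
d = 214.599 m / 0.01 = 21460 cm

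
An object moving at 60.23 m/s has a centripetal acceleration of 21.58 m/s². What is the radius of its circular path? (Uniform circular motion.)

r = v²/a_c = 60.23²/21.58 = 168.1 m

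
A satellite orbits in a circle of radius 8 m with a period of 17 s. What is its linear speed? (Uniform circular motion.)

v = 2πr/T = 2π×8/17 = 2.96 m/s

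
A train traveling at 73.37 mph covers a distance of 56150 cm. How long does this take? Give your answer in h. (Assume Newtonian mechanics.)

d = 56150 cm × 0.01 = 561.5 m
v = 73.37 mph × 0.44704 = 32.7993 m/s
t = d / v = 561.5 / 32.7993 = 17.1193 s
t = 17.1193 s / 3600.0 = 0.004755 h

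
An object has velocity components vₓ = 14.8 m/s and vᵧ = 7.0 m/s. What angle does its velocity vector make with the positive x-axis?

θ = arctan(vᵧ/vₓ) = arctan(7.0/14.8) = 25.31°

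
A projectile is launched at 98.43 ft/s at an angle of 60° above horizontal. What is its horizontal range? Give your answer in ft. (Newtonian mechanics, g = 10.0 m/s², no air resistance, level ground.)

v₀ = 98.43 ft/s × 0.3048 = 30.0015 m/s
R = v₀² × sin(2θ) / g = 30.0015² × sin(2 × 60°) / 10.0 = 900.09 × 0.866025 / 10.0 = 77.95 m
R = 77.95 m / 0.3048 = 255.7 ft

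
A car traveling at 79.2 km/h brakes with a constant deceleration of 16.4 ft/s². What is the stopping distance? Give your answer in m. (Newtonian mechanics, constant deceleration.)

v₀ = 79.2 km/h × 0.2777777777777778 = 22.0 m/s
a = 16.4 ft/s² × 0.3048 = 4.99872 m/s²
d = v₀² / (2a) = 22.0² / (2 × 4.99872) = 484.0 / 9.99744 = 48.41 m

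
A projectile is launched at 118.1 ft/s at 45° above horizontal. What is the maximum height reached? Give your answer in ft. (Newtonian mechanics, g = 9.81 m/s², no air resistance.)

v₀ = 118.1 ft/s × 0.3048 = 35.9969 m/s
H = v₀² × sin²(θ) / (2g) = 35.9969² × sin(45°)² / (2 × 9.81) = 1295.78 × 0.5 / 19.62 = 33.0219 m
H = 33.0219 m / 0.3048 = 108.3 ft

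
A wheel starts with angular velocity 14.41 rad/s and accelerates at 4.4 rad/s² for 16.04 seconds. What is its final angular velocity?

ω = ω₀ + αt = 14.41 + 4.4 × 16.04 = 84.99 rad/s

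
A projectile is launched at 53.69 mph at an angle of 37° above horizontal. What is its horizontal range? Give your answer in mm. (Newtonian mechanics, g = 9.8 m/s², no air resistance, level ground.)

v₀ = 53.69 mph × 0.44704 = 24.0016 m/s
R = v₀² × sin(2θ) / g = 24.0016² × sin(2 × 37°) / 9.8 = 576.077 × 0.961262 / 9.8 = 56.5062 m
R = 56.5062 m / 0.001 = 56510 mm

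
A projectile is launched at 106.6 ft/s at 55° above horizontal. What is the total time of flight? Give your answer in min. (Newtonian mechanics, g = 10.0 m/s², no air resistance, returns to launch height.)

v₀ = 106.6 ft/s × 0.3048 = 32.4917 m/s
T = 2 × v₀ × sin(θ) / g = 2 × 32.4917 × sin(55°) / 10.0 = 2 × 32.4917 × 0.819152 / 10.0 = 5.32313 s
T = 5.32313 s / 60.0 = 0.08872 min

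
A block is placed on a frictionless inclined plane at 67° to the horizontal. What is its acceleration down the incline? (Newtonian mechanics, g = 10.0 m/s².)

a = g sin(θ) = 10.0 × sin(67°) = 10.0 × 0.9205 = 9.21 m/s²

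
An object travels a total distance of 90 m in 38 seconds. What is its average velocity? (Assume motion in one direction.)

v_avg = Δd / Δt = 90 / 38 = 2.37 m/s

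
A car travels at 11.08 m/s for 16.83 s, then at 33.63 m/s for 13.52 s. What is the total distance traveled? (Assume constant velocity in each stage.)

d₁ = v₁t₁ = 11.08 × 16.83 = 186.4764 m
d₂ = v₂t₂ = 33.63 × 13.52 = 454.6776 m
d_total = 186.4764 + 454.6776 = 641.15 m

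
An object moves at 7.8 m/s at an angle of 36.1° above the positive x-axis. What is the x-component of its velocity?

vₓ = v cos(θ) = 7.8 × cos(36.1°) = 6.3 m/s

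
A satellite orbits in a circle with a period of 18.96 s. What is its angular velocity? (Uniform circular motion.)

ω = 2π/T = 2π/18.96 = 0.3314 rad/s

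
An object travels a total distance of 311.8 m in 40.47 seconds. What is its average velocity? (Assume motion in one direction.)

v_avg = Δd / Δt = 311.8 / 40.47 = 7.7 m/s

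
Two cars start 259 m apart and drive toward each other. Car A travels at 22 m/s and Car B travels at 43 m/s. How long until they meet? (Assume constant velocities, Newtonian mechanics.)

Combined speed: v_combined = 22 + 43 = 65 m/s
Time to meet: t = d/v_combined = 259/65 = 3.98 s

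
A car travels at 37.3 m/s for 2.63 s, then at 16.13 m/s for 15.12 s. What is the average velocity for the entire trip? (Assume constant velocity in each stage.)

d₁ = v₁t₁ = 37.3 × 2.63 = 98.099 m
d₂ = v₂t₂ = 16.13 × 15.12 = 243.8856 m
d_total = 341.9846 m, t_total = 17.75 s
v_avg = d_total/t_total = 341.9846/17.75 = 19.27 m/s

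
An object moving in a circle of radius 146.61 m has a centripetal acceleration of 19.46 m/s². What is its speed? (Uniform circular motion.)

v = √(a_c × r) = √(19.46 × 146.61) = 53.41 m/s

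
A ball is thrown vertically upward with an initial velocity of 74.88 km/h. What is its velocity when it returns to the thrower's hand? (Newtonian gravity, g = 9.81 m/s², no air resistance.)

By conservation of energy (no air resistance), the ball returns to the throw height with the same speed as launch, but directed downward.
|v_ground| = v₀ = 74.88 km/h
v_ground = 74.88 km/h (downward)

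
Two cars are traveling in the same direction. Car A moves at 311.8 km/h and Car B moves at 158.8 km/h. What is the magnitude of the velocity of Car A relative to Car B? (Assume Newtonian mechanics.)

v_rel = |v_A - v_B| = |311.8 - 158.8| = 153.0 km/h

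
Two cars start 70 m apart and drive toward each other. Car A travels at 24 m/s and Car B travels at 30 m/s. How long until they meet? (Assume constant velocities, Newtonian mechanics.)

Combined speed: v_combined = 24 + 30 = 54 m/s
Time to meet: t = d/v_combined = 70/54 = 1.3 s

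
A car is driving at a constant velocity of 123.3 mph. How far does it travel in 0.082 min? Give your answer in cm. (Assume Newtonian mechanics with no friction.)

v = 123.3 mph × 0.44704 = 55.12 m/s
t = 0.082 min × 60.0 = 4.92 s
d = v × t = 55.12 × 4.92 = 271.19 m
d = 271.19 m / 0.01 = 27120 cm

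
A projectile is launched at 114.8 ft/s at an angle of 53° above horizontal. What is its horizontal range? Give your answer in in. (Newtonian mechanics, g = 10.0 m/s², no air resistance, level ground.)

v₀ = 114.8 ft/s × 0.3048 = 34.991 m/s
R = v₀² × sin(2θ) / g = 34.991² × sin(2 × 53°) / 10.0 = 1224.37 × 0.961262 / 10.0 = 117.694 m
R = 117.694 m / 0.0254 = 4634 in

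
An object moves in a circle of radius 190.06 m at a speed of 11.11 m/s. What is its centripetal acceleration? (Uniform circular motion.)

a_c = v²/r = 11.11²/190.06 = 123.4321/190.06 = 0.65 m/s²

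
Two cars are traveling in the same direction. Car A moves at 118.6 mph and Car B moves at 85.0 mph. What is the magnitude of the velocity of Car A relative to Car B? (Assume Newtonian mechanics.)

v_rel = |v_A - v_B| = |118.6 - 85.0| = 33.6 mph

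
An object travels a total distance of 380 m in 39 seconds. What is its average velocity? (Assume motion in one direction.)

v_avg = Δd / Δt = 380 / 39 = 9.74 m/s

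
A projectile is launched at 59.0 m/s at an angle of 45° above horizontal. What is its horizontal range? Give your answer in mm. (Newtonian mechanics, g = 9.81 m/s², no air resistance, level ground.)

R = v₀² × sin(2θ) / g = 59.0² × sin(2 × 45°) / 9.81 = 3481.0 × 1.0 / 9.81 = 354.842 m
R = 354.842 m / 0.001 = 354800 mm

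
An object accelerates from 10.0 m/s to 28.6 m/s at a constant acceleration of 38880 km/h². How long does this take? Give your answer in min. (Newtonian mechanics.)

a = 38880 km/h² × 7.716049382716049e-05 = 3.0 m/s²
t = (v - v₀) / a = (28.6 - 10.0) / 3.0 = 6.2 s
t = 6.2 s / 60.0 = 0.1033 min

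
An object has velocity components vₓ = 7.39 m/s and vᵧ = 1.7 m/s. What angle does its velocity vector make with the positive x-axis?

θ = arctan(vᵧ/vₓ) = arctan(1.7/7.39) = 12.95°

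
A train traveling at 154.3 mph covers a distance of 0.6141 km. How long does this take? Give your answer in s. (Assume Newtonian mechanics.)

d = 0.6141 km × 1000.0 = 614.1 m
v = 154.3 mph × 0.44704 = 68.9783 m/s
t = d / v = 614.1 / 68.9783 = 8.903 s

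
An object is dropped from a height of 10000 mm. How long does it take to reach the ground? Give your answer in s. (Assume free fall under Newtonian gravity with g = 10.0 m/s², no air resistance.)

h = 10000 mm × 0.001 = 10.0 m
t = √(2h/g) = √(2 × 10.0 / 10.0) = 1.414 s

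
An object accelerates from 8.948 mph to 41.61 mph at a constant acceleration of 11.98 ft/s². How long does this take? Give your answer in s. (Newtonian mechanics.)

v₀ = 8.948 mph × 0.44704 = 4.00011 m/s
v = 41.61 mph × 0.44704 = 18.6013 m/s
a = 11.98 ft/s² × 0.3048 = 3.6515 m/s²
t = (v - v₀) / a = (18.6013 - 4.00011) / 3.6515 = 3.999 s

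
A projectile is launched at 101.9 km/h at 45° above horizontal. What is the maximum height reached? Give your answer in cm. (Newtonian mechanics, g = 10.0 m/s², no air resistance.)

v₀ = 101.9 km/h × 0.2777777777777778 = 28.3056 m/s
H = v₀² × sin²(θ) / (2g) = 28.3056² × sin(45°)² / (2 × 10.0) = 801.207 × 0.5 / 20.0 = 20.0302 m
H = 20.0302 m / 0.01 = 2003 cm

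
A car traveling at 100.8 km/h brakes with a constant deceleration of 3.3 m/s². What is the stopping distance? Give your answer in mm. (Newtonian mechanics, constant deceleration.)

v₀ = 100.8 km/h × 0.2777777777777778 = 28.0 m/s
d = v₀² / (2a) = 28.0² / (2 × 3.3) = 784.0 / 6.6 = 118.788 m
d = 118.788 m / 0.001 = 118800 mm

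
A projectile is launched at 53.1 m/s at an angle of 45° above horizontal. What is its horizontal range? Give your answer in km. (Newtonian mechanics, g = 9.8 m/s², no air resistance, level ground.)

R = v₀² × sin(2θ) / g = 53.1² × sin(2 × 45°) / 9.8 = 2819.61 × 1.0 / 9.8 = 287.715 m
R = 287.715 m / 1000.0 = 0.2877 km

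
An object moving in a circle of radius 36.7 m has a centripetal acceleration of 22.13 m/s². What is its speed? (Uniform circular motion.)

v = √(a_c × r) = √(22.13 × 36.7) = 28.5 m/s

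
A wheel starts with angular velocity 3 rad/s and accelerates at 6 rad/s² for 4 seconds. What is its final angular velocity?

ω = ω₀ + αt = 3 + 6 × 4 = 27 rad/s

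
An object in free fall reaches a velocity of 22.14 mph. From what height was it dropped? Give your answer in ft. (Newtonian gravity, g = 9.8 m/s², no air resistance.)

v = 22.14 mph × 0.44704 = 9.89747 m/s
h = v² / (2g) = 9.89747² / (2 × 9.8) = 4.99795 m
h = 4.99795 m / 0.3048 = 16.4 ft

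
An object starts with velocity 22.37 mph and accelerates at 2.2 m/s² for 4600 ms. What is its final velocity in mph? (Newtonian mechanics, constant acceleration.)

v₀ = 22.37 mph × 0.44704 = 10.0003 m/s
t = 4600 ms × 0.001 = 4.6 s
v = v₀ + a × t = 10.0003 + 2.2 × 4.6 = 20.1203 m/s
v = 20.1203 m/s / 0.44704 = 45.01 mph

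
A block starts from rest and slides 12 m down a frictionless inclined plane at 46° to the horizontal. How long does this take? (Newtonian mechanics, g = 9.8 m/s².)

a = g sin(θ) = 9.8 × sin(46°) = 7.0495 m/s²
t = √(2d/a) = √(2 × 12 / 7.0495) = 1.85 s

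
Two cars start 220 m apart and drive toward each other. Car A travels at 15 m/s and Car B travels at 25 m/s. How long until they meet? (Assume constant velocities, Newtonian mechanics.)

Combined speed: v_combined = 15 + 25 = 40 m/s
Time to meet: t = d/v_combined = 220/40 = 5.5 s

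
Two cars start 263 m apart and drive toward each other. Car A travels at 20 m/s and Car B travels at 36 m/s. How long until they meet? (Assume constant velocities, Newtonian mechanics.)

Combined speed: v_combined = 20 + 36 = 56 m/s
Time to meet: t = d/v_combined = 263/56 = 4.7 s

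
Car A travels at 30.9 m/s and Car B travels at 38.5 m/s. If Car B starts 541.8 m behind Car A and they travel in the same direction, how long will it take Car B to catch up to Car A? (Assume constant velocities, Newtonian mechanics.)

Relative speed: v_rel = 38.5 - 30.9 = 7.6 m/s
Time to catch: t = d₀/v_rel = 541.8/7.6 = 71.29 s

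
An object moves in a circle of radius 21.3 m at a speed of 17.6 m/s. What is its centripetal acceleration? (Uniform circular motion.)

a_c = v²/r = 17.6²/21.3 = 309.76/21.3 = 14.54 m/s²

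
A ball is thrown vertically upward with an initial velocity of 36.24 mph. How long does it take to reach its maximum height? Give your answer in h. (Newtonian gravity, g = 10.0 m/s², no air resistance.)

v₀ = 36.24 mph × 0.44704 = 16.2007 m/s
t_up = v₀ / g = 16.2007 / 10.0 = 1.62007 s
t_up = 1.62007 s / 3600.0 = 0.00045 h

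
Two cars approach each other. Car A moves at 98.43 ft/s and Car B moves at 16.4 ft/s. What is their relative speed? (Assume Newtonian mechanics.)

v_rel = v_A + v_B = 98.43 + 16.4 = 114.83 ft/s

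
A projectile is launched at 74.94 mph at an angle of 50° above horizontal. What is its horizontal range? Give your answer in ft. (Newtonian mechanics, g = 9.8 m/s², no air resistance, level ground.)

v₀ = 74.94 mph × 0.44704 = 33.5012 m/s
R = v₀² × sin(2θ) / g = 33.5012² × sin(2 × 50°) / 9.8 = 1122.33 × 0.984808 / 9.8 = 112.784 m
R = 112.784 m / 0.3048 = 370.0 ft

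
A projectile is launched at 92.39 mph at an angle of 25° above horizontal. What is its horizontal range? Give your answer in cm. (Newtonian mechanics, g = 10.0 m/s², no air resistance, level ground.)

v₀ = 92.39 mph × 0.44704 = 41.302 m/s
R = v₀² × sin(2θ) / g = 41.302² × sin(2 × 25°) / 10.0 = 1705.86 × 0.766044 / 10.0 = 130.676 m
R = 130.676 m / 0.01 = 13070 cm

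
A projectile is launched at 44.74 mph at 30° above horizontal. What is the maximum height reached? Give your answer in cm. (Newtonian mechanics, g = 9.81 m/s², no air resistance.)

v₀ = 44.74 mph × 0.44704 = 20.0006 m/s
H = v₀² × sin²(θ) / (2g) = 20.0006² × sin(30°)² / (2 × 9.81) = 400.024 × 0.25 / 19.62 = 5.09715 m
H = 5.09715 m / 0.01 = 509.7 cm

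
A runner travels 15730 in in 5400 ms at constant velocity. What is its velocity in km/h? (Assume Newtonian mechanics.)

d = 15730 in × 0.0254 = 399.542 m
t = 5400 ms × 0.001 = 5.4 s
v = d / t = 399.542 / 5.4 = 73.9893 m/s
v = 73.9893 m/s / 0.2777777777777778 = 266.4 km/h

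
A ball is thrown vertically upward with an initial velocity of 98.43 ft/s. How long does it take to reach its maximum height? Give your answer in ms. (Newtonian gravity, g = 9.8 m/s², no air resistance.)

v₀ = 98.43 ft/s × 0.3048 = 30.0015 m/s
t_up = v₀ / g = 30.0015 / 9.8 = 3.06138 s
t_up = 3.06138 s / 0.001 = 3061 ms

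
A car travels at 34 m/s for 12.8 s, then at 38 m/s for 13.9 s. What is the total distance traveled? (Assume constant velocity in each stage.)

d₁ = v₁t₁ = 34 × 12.8 = 435.2 m
d₂ = v₂t₂ = 38 × 13.9 = 528.2 m
d_total = 435.2 + 528.2 = 963.4 m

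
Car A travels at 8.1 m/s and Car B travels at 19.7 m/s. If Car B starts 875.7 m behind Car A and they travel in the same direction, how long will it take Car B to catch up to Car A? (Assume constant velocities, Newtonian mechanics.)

Relative speed: v_rel = 19.7 - 8.1 = 11.6 m/s
Time to catch: t = d₀/v_rel = 875.7/11.6 = 75.49 s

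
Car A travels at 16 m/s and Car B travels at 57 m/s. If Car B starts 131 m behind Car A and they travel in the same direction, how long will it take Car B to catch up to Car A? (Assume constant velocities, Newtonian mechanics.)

Relative speed: v_rel = 57 - 16 = 41 m/s
Time to catch: t = d₀/v_rel = 131/41 = 3.2 s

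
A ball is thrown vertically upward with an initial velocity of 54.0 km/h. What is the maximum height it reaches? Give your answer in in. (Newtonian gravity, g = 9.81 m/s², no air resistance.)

v₀ = 54.0 km/h × 0.2777777777777778 = 15.0 m/s
h_max = v₀² / (2g) = 15.0² / (2 × 9.81) = 225.0 / 19.62 = 11.4679 m
h_max = 11.4679 m / 0.0254 = 451.5 in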